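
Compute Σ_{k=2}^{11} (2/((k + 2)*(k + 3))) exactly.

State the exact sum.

t_(k+1)/t_k = (k + 2)/(k + 4).
Factor: A=k + 2; B=k + 4; C=1.
Solve (k + 2)·f(k+1) − (k + 3)·f(k) = 1.
deg f ≤ 1 (via 1,1,0).
Solving with deg f ≤ 1: f(k) = k/2.
Then R = B(k−1)f/C = k*(k + 3)/2, so s_k = R(k)·t_k = k/(k + 2).
s_(k+1) − s_k = 2/(k**2 + 5*k + 6) = t_k.
Σ_(k=2)^(11) t_k = s_(12) − s_(2) = 6/7 − (1/2) = 5/14.

Σ = 5/14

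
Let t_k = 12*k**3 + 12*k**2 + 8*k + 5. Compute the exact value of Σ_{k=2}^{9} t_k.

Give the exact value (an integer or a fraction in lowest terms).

Ratio r(k) = (12*k**3 + 48*k**2 + 68*k + 37)/(12*k**3 + 12*k**2 + 8*k + 5).
Factor: A=1; B=1; C=k**3 + k**2 + 2*k/3 + 5/12.
Key eq: (1)·f(k+1) = (1)·f(k) + (k**3 + k**2 + 2*k/3 + 5/12).
d = 4 from the (0,0,3) case.
Solving with deg f ≤ 4: f(k) = k*(3*k**3 - 2*k**2 + k + 3)/12.
So s_k = (B(k−1)f/C)·t_k = (k*(3*k**3 - 2*k**2 + k + 3)/(12*k**3 + 12*k**2 + 8*k + 5))·t_k = k*(3*k**3 - 2*k**2 + k + 3).
Δs = 12*k**3 + 12*k**2 + 8*k + 5, as required.
Sum = s_(10) − s_(2); s_(10) = 28130, s_(2) = 42 ⇒ 28088.

Σ = 28088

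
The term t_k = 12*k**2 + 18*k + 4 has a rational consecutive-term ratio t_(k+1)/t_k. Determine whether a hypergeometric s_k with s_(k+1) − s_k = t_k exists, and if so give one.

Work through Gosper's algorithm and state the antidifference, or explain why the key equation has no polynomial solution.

s_k = k*(4*k**2 + 3*k - 3)

t_(k+1)/t_k = (6*k**2 + 21*k + 17)/(6*k**2 + 9*k + 2).
A = 1, B = 1, C = k**2 + 3*k/2 + 1/3.
Need (1)·f(k+1) − (1)·f(k) = k**2 + 3*k/2 + 1/3.
deg f ≤ 3 (via 0,0,2).
Solving with deg f ≤ 3: f(k) = k*(4*k**2 + 3*k - 3)/12.
Get s_k = R·t_k = k*(4*k**2 + 3*k - 3) with R(k) = B(k−1)f(k)/C(k) = k*(4*k**2 + 3*k - 3)/(2*(6*k**2 + 9*k + 2)).
Verify: 12*k**2 + 18*k + 4 matches t_k.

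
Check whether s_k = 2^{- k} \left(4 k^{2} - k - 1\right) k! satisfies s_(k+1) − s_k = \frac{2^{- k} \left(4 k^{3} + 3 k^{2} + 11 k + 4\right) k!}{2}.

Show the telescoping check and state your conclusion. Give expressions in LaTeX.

s_(k+1) = (4*k**2 + 7*k + 2)*factorial(k + 1)/(2*2**k)
s_(k+1) − s_k = (4*k**3 + 3*k**2 + 11*k + 4)*factorial(k)/(2*2**k)
(s_(k+1) − s_k) − t_k = 0

Valid: the claim telescopes to t_k.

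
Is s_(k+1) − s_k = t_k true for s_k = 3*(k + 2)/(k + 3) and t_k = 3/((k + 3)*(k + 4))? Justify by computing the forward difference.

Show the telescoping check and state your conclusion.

Valid: the claim telescopes to t_k.

s_(k+1) = 3*(k + 3)/(k + 4)
s_(k+1) − s_k = 3/(k**2 + 7*k + 12)
(s_(k+1) − s_k) − t_k = 0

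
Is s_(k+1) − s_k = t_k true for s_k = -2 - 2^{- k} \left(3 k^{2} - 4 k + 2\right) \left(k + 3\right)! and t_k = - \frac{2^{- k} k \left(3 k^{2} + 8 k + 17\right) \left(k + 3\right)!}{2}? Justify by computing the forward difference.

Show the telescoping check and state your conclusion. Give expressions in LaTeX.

valid (s_(k+1) − s_k reduces to t_k)

s_(k+1) = 2**(-k - 1)*(4*k - 3*(k + 1)**2 + 2)*factorial(k + 4) - 2
s_(k+1) − s_k = -k*(3*k**2 + 8*k + 17)*factorial(k + 3)/(2*2**k)
(s_(k+1) − s_k) − t_k = 0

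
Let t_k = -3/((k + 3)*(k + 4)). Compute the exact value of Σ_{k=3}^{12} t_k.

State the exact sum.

t_(k+1)/t_k = (k + 3)/(k + 5).
Factor: A=k + 3; B=k + 5; C=1.
Key eq: (k + 3)·f(k+1) = (k + 4)·f(k) + (1).
Degrees (1,1,0) ⇒ d ≤ 1.
Coefficient equations give f(k) = k/3.
Get s_k = R·t_k = -k/(k + 3) with R(k) = B(k−1)f(k)/C(k) = k*(k + 4)/3.
Δs = -3/(k**2 + 7*k + 12), as required.
Σ_(k=3)^(12) t_k = s_(13) − s_(3) = -13/16 − (-1/2) = -5/16.

Σ = -5/16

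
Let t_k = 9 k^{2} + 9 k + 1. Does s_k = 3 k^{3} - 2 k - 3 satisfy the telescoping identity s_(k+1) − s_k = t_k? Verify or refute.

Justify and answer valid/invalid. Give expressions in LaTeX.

valid; difference matches t_k

s_(k+1) = -2*k + 3*(k + 1)**3 - 5
s_(k+1) − s_k = 9*k**2 + 9*k + 1
(s_(k+1) − s_k) − t_k = 0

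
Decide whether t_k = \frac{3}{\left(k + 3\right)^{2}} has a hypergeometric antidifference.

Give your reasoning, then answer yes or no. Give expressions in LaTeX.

The ratio is (k + 3)**2/(k + 4)**2.
Normal form (A,B,C) = (k**2 + 6*k + 9, k**2 + 8*k + 16, 1).
Solve (k**2 + 6*k + 9)·f(k+1) − (k**2 + 6*k + 9)·f(k) = 1.
deg f ≤ 0 (via 2,2,0).
Write f(k) = c0. Then LHS − RHS = -1, requiring -1 = 0: contradictory. No certificate.

No; the coefficient equations for f are inconsistent.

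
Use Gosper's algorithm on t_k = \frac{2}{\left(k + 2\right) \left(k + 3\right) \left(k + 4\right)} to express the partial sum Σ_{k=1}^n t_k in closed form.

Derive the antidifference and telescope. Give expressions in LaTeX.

Step 1: r(k) = (k + 2)/(k + 5).
Normal form (A,B,C) = (k + 2, k + 5, 1).
f must satisfy (k + 2)·f(k+1) − (k + 4)·f(k) = 1.
Bound: deg f ≤ 2.
Solve for f: f(k) = k*(k + 5)/12 (degree 2 ≤ 2).
R(k) = B(k−1)·f(k)/C(k) = k*(k + 4)*(k + 5)/12; s_k = R·t_k = k*(k + 5)/(6*(k + 2)*(k + 3)).
s_(k+1) − s_k = 2/(k**3 + 9*k**2 + 26*k + 24) = t_k.
Telescope: S(n) = s_(n+1) − s_(1) = (n**2 + 7*n + 6)/(6*(n**2 + 7*n + 12)) − (1/12) = n*(n + 7)/(12*(n**2 + 7*n + 12)).

S(n) = \frac{n \left(n + 7\right)}{12 \left(n^{2} + 7 n + 12\right)}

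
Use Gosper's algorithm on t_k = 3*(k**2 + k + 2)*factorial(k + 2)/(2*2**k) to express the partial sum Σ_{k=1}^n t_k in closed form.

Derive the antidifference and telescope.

S(n) = 3*2**(-n - 1)*n*factorial(n + 3)

t_(k+1)/t_k = (k + 3)*(k + (k + 1)**2 + 3)/(2*(k**2 + k + 2)).
Take A(k)=k/2 + 3/2, B(k)=1, C(k)=k**2 + k + 2.
Set up (k/2 + 3/2)·f(k+1) − (1)·f(k) − (k**2 + k + 2) = 0.
d = 1 from the (1,0,2) case.
Solve for f: f(k) = 2*(k - 1) (degree 1 ≤ 1).
Get s_k = R·t_k = 3*(k - 1)*factorial(k + 2)/2**k with R(k) = B(k−1)f(k)/C(k) = 2*(k - 1)/(k**2 + k + 2).
Δs = 3*(k**2 + k + 2)*factorial(k + 2)/(2*2**k), as required.
s_(n+1) = 3*2**(-n - 1)*n*factorial(n + 3) and s_(1) = 0, so S(n) = 3*2**(-n - 1)*n*factorial(n + 3).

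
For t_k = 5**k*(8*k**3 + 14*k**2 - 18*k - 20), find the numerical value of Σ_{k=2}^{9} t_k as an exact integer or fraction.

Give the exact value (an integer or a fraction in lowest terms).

Σ = 15429687600

r(k) = 5*(4*k**3 + 19*k**2 + 17*k - 8)/(4*k**3 + 7*k**2 - 9*k - 10) after simplifying.
Normal form (A,B,C) = (5, 1, k**3 + 7*k**2/4 - 9*k/4 - 5/2).
Solve (5)·f(k+1) − (1)·f(k) = k**3 + 7*k**2/4 - 9*k/4 - 5/2.
From deg A=0, deg B=0, deg C=3: d=3.
Solving with deg f ≤ 3: f(k) = k*(k**2 - 2*k - 1)/4.
Get s_k = R·t_k = 2*5**k*k*(k**2 - 2*k - 1) with R(k) = B(k−1)f(k)/C(k) = k*(k**2 - 2*k - 1)/(4*k**3 + 7*k**2 - 9*k - 10).
Δs = 5**k*(8*k**3 + 14*k**2 - 18*k - 20), as required.
Evaluate s at k=10 and k=2: 15429687500 and -100; difference 15429687600.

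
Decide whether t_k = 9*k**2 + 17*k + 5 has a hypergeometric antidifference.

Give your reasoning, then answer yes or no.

Yes. s_k = k*(3*k**2 + 4*k - 2).

The ratio is (9*k**2 + 35*k + 31)/(9*k**2 + 17*k + 5).
Factor: A=1; B=1; C=k**2 + 17*k/9 + 5/9.
f must satisfy (1)·f(k+1) − (1)·f(k) = k**2 + 17*k/9 + 5/9.
d = 3 from the (0,0,2) case.
Match coefficients ⇒ f(k) = k*(3*k**2 + 4*k - 2)/9.
Then R = B(k−1)f/C = k*(3*k**2 + 4*k - 2)/(9*k**2 + 17*k + 5), so s_k = R(k)·t_k = k*(3*k**2 + 4*k - 2).
s_(k+1) − s_k = 9*k**2 + 17*k + 5 = t_k.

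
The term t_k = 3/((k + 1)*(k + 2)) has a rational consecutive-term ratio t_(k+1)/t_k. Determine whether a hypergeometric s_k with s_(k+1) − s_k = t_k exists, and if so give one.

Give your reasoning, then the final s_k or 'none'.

Ratio r(k) = (k + 1)/(k + 3).
Take A(k)=k + 1, B(k)=k + 3, C(k)=1.
f must satisfy (k + 1)·f(k+1) − (k + 2)·f(k) = 1.
Bound: deg f ≤ 1.
Solve for f: f(k) = k (degree 1 ≤ 1).
R(k) = B(k−1)·f(k)/C(k) = k*(k + 2); s_k = R·t_k = 3*k/(k + 1).
Check: Δs_k = 3/(k**2 + 3*k + 2). ✓

s_k = 3*k/(k + 1)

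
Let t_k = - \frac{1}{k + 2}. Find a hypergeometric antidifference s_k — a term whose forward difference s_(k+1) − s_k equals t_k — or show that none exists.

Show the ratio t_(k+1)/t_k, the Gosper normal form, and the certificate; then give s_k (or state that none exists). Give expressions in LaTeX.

no hypergeometric antidifference exists

Step 1: r(k) = (k + 2)/(k + 3).
Normal form (A,B,C) = (k + 2, k + 3, 1).
Key eq: (k + 2)·f(k+1) = (k + 2)·f(k) + (1).
Bound: deg f ≤ 0.
Generic f = c0 gives residual -1; -1 = 0 cannot hold, so t_k is not Gosper-summable.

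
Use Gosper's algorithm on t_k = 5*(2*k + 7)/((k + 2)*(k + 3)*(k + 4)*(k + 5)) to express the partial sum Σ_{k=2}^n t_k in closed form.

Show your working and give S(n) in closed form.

S(n) = 5*(n**2 + 8*n - 9)/(24*(n**2 + 8*n + 15))

r(k) = (k + 2)*(2*k + 9)/((k + 6)*(2*k + 7)) after simplifying.
Normal form (A,B,C) = (k + 2, k + 6, k + 7/2).
f must satisfy (k + 2)·f(k+1) − (k + 5)·f(k) = k + 7/2.
Degrees (1,1,1) ⇒ d ≤ 3.
Coefficient equations give f(k) = k*(k + 3)*(k + 6)/16.
So s_k = (B(k−1)f/C)·t_k = (k*(k + 3)*(k + 5)*(k + 6)/(8*(2*k + 7)))·t_k = 5*k*(k + 6)/(8*(k**2 + 6*k + 8)).
Check: Δs_k = 5*(2*k + 7)/(k**4 + 14*k**3 + 71*k**2 + 154*k + 120). ✓
Σ_(k=2)^n t_k = s_(n+1) − s_(2) = (5*(n**2 + 8*n + 7)/(8*(n**2 + 8*n + 15))) − (5/12), i.e. 5*(n**2 + 8*n - 9)/(24*(n**2 + 8*n + 15)).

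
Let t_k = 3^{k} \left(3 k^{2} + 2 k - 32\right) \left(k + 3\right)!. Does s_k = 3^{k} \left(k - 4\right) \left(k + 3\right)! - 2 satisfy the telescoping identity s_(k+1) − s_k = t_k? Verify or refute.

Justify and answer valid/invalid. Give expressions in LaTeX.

s_(k+1) = 3**(k + 1)*(k - 3)*factorial(k + 4) - 2
s_(k+1) − s_k = 3**k*(3*k**2 + 2*k - 32)*factorial(k + 3)
(s_(k+1) − s_k) − t_k = 0

Valid: the claim telescopes to t_k.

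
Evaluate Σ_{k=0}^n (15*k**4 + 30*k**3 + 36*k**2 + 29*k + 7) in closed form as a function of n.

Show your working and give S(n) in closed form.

S(n) = 3*n**5 + 15*n**4 + 32*n**3 + 40*n**2 + 27*n + 7

The ratio is (15*k**4 + 90*k**3 + 216*k**2 + 251*k + 117)/(15*k**4 + 30*k**3 + 36*k**2 + 29*k + 7).
Gosper form: A/B · C(k+1)/C(k) with A=1, B=1, C=k**4 + 2*k**3 + 12*k**2/5 + 29*k/15 + 7/15.
Key eq: (1)·f(k+1) = (1)·f(k) + (k**4 + 2*k**3 + 12*k**2/5 + 29*k/15 + 7/15).
Bound: deg f ≤ 5.
Match coefficients ⇒ f(k) = k*(3*k**4 + 2*k**2 + 4*k - 2)/15.
Then R = B(k−1)f/C = k*(3*k**4 + 2*k**2 + 4*k - 2)/(15*k**4 + 30*k**3 + 36*k**2 + 29*k + 7), so s_k = R(k)·t_k = k*(3*k**4 + 2*k**2 + 4*k - 2).
s_(k+1) − s_k = 15*k**4 + 30*k**3 + 36*k**2 + 29*k + 7 = t_k.
Telescope: S(n) = s_(n+1) − s_(0) = 3*n**5 + 15*n**4 + 32*n**3 + 40*n**2 + 27*n + 7 − (0) = 3*n**5 + 15*n**4 + 32*n**3 + 40*n**2 + 27*n + 7.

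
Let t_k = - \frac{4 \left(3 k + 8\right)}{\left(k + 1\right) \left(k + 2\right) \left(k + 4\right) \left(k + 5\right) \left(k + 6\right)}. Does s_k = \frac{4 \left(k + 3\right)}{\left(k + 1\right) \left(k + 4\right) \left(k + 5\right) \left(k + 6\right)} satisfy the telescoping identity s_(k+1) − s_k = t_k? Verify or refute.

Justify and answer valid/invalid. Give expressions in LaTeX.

s_(k+1) = 4*(k + 4)/((k + 2)*(k + 5)*(k + 6)*(k + 7))
s_(k+1) − s_k = 4*(-3*k**2 - 17*k - 26)/(k**6 + 25*k**5 + 247*k**4 + 1219*k**3 + 3112*k**2 + 3796*k + 1680)
(s_(k+1) − s_k) − t_k = 24*(2*k + 5)/(k**6 + 25*k**5 + 247*k**4 + 1219*k**3 + 3112*k**2 + 3796*k + 1680)

Invalid: residual \frac{24 \left(2 k + 5\right)}{k^{6} + 25 k^{5} + 247 k^{4} + 1219 k^{3} + 3112 k^{2} + 3796 k + 1680} ≠ 0.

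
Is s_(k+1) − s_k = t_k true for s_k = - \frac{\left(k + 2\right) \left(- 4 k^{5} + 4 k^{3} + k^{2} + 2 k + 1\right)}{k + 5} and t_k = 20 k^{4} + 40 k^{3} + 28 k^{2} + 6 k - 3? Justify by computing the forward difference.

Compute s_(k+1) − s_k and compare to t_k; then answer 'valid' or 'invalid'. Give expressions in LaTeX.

Invalid: residual \frac{3 \left(- 16 k^{5} - 140 k^{4} - 232 k^{3} - 147 k^{2} - 29 k + 14\right)}{k^{2} + 11 k + 30} ≠ 0.

s_(k+1) = -(k + 3)*(2*k - 4*(k + 1)**5 + 4*(k + 1)**3 + (k + 1)**2 + 3)/(k + 6)
s_(k+1) − s_k = 2*(10*k**6 + 106*k**5 + 324*k**4 + 409*k**3 + 231*k**2 + 30*k - 24)/(k**2 + 11*k + 30)
(s_(k+1) − s_k) − t_k = 3*(-16*k**5 - 140*k**4 - 232*k**3 - 147*k**2 - 29*k + 14)/(k**2 + 11*k + 30)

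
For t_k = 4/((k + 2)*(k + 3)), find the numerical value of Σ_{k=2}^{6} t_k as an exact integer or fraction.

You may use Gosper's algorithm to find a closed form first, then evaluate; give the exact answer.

Σ = 5/9

Compute t_(k+1)/t_k: get (k + 2)/(k + 4).
So A=k + 2 and B=k + 4, with C=1.
Solve (k + 2)·f(k+1) − (k + 3)·f(k) = 1.
Bound: deg f ≤ 1.
Solve for f: f(k) = k/2 (degree 1 ≤ 1).
So s_k = (B(k−1)f/C)·t_k = (k*(k + 3)/2)·t_k = 2*k/(k + 2).
Δs = 4/(k**2 + 5*k + 6), as required.
Evaluate s at k=7 and k=2: 14/9 and 1; difference 5/9.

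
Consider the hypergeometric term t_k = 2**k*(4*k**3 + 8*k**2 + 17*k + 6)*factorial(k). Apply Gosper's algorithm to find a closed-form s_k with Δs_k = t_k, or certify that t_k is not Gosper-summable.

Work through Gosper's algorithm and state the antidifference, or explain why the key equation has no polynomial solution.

The ratio is 2*(4*k**4 + 24*k**3 + 65*k**2 + 80*k + 35)/(4*k**3 + 8*k**2 + 17*k + 6).
Take A(k)=2*k + 2, B(k)=1, C(k)=k**3 + 2*k**2 + 17*k/4 + 3/2.
Key eq: (2*k + 2)·f(k+1) = (1)·f(k) + (k**3 + 2*k**2 + 17*k/4 + 3/2).
d = 2 from the (1,0,3) case.
A polynomial solution: f(k) = (2*k**2 - k + 4)/4.
Certificate R = B(k−1)f/C = (2*k**2 - k + 4)/(4*k**3 + 8*k**2 + 17*k + 6) gives s_k = 2**k*(2*k**2 - k + 4)*factorial(k).
Check: Δs_k = 2**k*(4*k**3 + 8*k**2 + 17*k + 6)*factorial(k). ✓

s_k = 2**k*(2*k**2 - k + 4)*factorial(k)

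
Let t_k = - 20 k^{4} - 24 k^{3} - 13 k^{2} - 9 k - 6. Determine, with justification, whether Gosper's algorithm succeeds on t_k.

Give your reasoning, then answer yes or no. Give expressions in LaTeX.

Yes. s_k = k \left(- 4 k^{4} + 4 k^{3} + k^{2} - 4 k - 3\right).

r(k) = (20*k**4 + 104*k**3 + 205*k**2 + 187*k + 72)/(20*k**4 + 24*k**3 + 13*k**2 + 9*k + 6) after simplifying.
Take A(k)=1, B(k)=1, C(k)=k**4 + 6*k**3/5 + 13*k**2/20 + 9*k/20 + 3/10.
Solve (1)·f(k+1) − (1)·f(k) = k**4 + 6*k**3/5 + 13*k**2/20 + 9*k/20 + 3/10.
Bound: deg f ≤ 5.
Solve for f: f(k) = k*(4*k**4 - 4*k**3 - k**2 + 4*k + 3)/20 (degree 5 ≤ 5).
So s_k = (B(k−1)f/C)·t_k = (k*(4*k**4 - 4*k**3 - k**2 + 4*k + 3)/(20*k**4 + 24*k**3 + 13*k**2 + 9*k + 6))·t_k = k*(-4*k**4 + 4*k**3 + k**2 - 4*k - 3).
Check: Δs_k = -20*k**4 - 24*k**3 - 13*k**2 - 9*k - 6. ✓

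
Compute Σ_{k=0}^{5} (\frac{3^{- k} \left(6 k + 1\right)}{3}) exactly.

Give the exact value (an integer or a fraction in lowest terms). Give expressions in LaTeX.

r(k) = (6*k + 7)/(3*(6*k + 1)) after simplifying.
A = 1/3, B = 1, C = k + 1/6.
f must satisfy (1/3)·f(k+1) − (1)·f(k) = k + 1/6.
deg f ≤ 1 (via 0,0,1).
Solving with deg f ≤ 1: f(k) = -(3*k + 2)/2.
Certificate R = B(k−1)f/C = -3*(3*k + 2)/(6*k + 1) gives s_k = (-3*k - 2)/3**k.
Check: Δs_k = (6*k + 1)/(3*3**k). ✓
Telescoping: Σ = s_(6) − s_(0) = -20/729 − (-2) = 1438/729.

Σ = 1438/729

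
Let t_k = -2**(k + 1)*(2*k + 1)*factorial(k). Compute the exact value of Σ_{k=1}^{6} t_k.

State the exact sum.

Σ = -1290236

Ratio r(k) = 2*(k + 1)*(2*k + 3)/(2*k + 1).
Normal form (A,B,C) = (2*k + 2, 1, k + 1/2).
Solve (2*k + 2)·f(k+1) − (1)·f(k) = k + 1/2.
Bound: deg f ≤ 0.
Solve for f: f(k) = 1/2 (degree 0 ≤ 0).
So s_k = (B(k−1)f/C)·t_k = (1/(2*k + 1))·t_k = -2**(k + 1)*factorial(k).
Check: Δs_k = -2**(k + 1)*(2*k + 1)*factorial(k). ✓
Telescoping: Σ = s_(7) − s_(1) = -1290240 − (-4) = -1290236.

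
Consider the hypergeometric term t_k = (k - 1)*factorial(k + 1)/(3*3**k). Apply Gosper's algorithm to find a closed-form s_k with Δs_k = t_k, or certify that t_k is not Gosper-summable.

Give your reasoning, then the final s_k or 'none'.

Step 1: r(k) = k*(k + 2)/(3*(k - 1)).
Take A(k)=k/3 + 2/3, B(k)=1, C(k)=k - 1.
Solve (k/3 + 2/3)·f(k+1) − (1)·f(k) = k - 1.
From deg A=1, deg B=0, deg C=1: d=0.
Solving with deg f ≤ 0: f(k) = 3.
Get s_k = R·t_k = factorial(k + 1)/3**k with R(k) = B(k−1)f(k)/C(k) = 3/(k - 1).
Check: Δs_k = (k - 1)*factorial(k + 1)/(3*3**k). ✓

s_k = factorial(k + 1)/3**k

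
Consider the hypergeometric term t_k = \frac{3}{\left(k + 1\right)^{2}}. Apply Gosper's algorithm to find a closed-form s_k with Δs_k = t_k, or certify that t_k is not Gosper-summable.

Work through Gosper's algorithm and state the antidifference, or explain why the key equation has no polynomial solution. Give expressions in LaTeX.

none — t_k is not Gosper-summable

Ratio r(k) = (k + 1)**2/(k + 2)**2.
Take A(k)=k**2 + 2*k + 1, B(k)=k**2 + 4*k + 4, C(k)=1.
Key eq: (k**2 + 2*k + 1)·f(k+1) = (k**2 + 2*k + 1)·f(k) + (1).
Bound: deg f ≤ 0.
Generic f = c0 gives residual -1; -1 = 0 cannot hold, so t_k is not Gosper-summable.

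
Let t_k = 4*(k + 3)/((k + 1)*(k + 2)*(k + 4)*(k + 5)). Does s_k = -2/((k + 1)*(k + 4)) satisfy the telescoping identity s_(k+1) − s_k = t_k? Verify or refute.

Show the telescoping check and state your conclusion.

s_(k+1) = -2/((k + 2)*(k + 5))
s_(k+1) − s_k = 4*(k + 3)/(k**4 + 12*k**3 + 49*k**2 + 78*k + 40)
(s_(k+1) − s_k) − t_k = 0

Valid — Δs_k = t_k.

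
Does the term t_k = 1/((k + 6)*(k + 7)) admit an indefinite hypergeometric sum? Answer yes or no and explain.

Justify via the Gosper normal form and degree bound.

Yes. s_k = k/(6*(k + 6)).

t_(k+1)/t_k = (k + 6)/(k + 8).
Take A(k)=k + 6, B(k)=k + 8, C(k)=1.
Need (k + 6)·f(k+1) − (k + 7)·f(k) = 1.
d = 1 from the (1,1,0) case.
Coefficient equations give f(k) = k/6.
Certificate R = B(k−1)f/C = k*(k + 7)/6 gives s_k = k/(6*(k + 6)).
Verify: 1/(k**2 + 13*k + 42) matches t_k.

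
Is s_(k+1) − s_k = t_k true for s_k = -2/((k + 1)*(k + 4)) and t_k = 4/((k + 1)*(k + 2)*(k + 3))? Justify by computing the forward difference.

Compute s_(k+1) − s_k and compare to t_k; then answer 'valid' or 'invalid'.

Invalid: residual 4*(-3*k - 11)/(k**5 + 15*k**4 + 85*k**3 + 225*k**2 + 274*k + 120) ≠ 0.

s_(k+1) = -2/((k + 2)*(k + 5))
s_(k+1) − s_k = 4*(k + 3)/(k**4 + 12*k**3 + 49*k**2 + 78*k + 40)
(s_(k+1) − s_k) − t_k = 4*(-3*k - 11)/(k**5 + 15*k**4 + 85*k**3 + 225*k**2 + 274*k + 120)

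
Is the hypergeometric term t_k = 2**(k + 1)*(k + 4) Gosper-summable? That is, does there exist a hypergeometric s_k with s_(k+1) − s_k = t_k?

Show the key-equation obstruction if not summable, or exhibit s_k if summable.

Compute t_(k+1)/t_k: get 2*(k + 5)/(k + 4).
Take A(k)=2, B(k)=1, C(k)=k + 4.
Set up (2)·f(k+1) − (1)·f(k) − (k + 4) = 0.
Degrees (0,0,1) ⇒ d ≤ 1.
Match coefficients ⇒ f(k) = k + 2.
Then R = B(k−1)f/C = (k + 2)/(k + 4), so s_k = R(k)·t_k = 2**(k + 1)*(k + 2).
Check: Δs_k = 2**(k + 1)*(k + 4). ✓

Yes. s_k = 2**(k + 1)*(k + 2).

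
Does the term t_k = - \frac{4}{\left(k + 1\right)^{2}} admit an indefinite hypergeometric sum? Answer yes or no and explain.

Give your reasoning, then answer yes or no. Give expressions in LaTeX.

r(k) = (k + 1)**2/(k + 2)**2 after simplifying.
Take A(k)=k**2 + 2*k + 1, B(k)=k**2 + 4*k + 4, C(k)=1.
f must satisfy (k**2 + 2*k + 1)·f(k+1) − (k**2 + 2*k + 1)·f(k) = 1.
From deg A=2, deg B=2, deg C=0: d=0.
f = c0 ⇒ A·f(k+1) − B(k−1)·f(k) − C = -1. The system {-1 = 0} is inconsistent; no antidifference.

No — the linear system for f has no solution.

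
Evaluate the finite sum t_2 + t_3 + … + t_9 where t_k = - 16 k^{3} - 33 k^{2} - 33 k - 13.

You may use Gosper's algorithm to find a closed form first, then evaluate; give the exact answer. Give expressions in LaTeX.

Σ = -43312

The ratio is (16*k**3 + 81*k**2 + 147*k + 95)/(16*k**3 + 33*k**2 + 33*k + 13).
Normal form (A,B,C) = (1, 1, k**3 + 33*k**2/16 + 33*k/16 + 13/16).
Set up (1)·f(k+1) − (1)·f(k) − (k**3 + 33*k**2/16 + 33*k/16 + 13/16) = 0.
Bound: deg f ≤ 4.
Solving with deg f ≤ 4: f(k) = k*(4*k**3 + 3*k**2 + 4*k + 2)/16.
Certificate R = B(k−1)f/C = k*(4*k**3 + 3*k**2 + 4*k + 2)/(16*k**3 + 33*k**2 + 33*k + 13) gives s_k = k*(-4*k**3 - 3*k**2 - 4*k - 2).
Verify: -16*k**3 - 33*k**2 - 33*k - 13 matches t_k.
Telescoping: Σ = s_(10) − s_(2) = -43420 − (-108) = -43312.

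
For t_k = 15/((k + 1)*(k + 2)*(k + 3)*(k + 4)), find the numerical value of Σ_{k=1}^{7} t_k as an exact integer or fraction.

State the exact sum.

Σ = 161/792

Step 1: r(k) = (k + 1)/(k + 5).
So A=k + 1 and B=k + 5, with C=1.
Key eq: (k + 1)·f(k+1) = (k + 4)·f(k) + (1).
d = 3 from the (1,1,0) case.
A polynomial solution: f(k) = k*(k**2 + 6*k + 11)/18.
Then R = B(k−1)f/C = k*(k + 4)*(k**2 + 6*k + 11)/18, so s_k = R(k)·t_k = 5*k*(k**2 + 6*k + 11)/(6*(k + 1)*(k + 2)*(k + 3)).
Check: Δs_k = 15/(k**4 + 10*k**3 + 35*k**2 + 50*k + 24). ✓
Sum = s_(8) − s_(1); s_(8) = 82/99, s_(1) = 5/8 ⇒ 161/792.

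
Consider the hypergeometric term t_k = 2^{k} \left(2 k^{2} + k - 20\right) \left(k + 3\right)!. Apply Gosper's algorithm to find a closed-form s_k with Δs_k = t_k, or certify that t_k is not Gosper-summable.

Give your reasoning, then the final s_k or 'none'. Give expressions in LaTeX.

The ratio is 2*(k + 4)*(k + 2*(k + 1)**2 - 19)/(2*k**2 + k - 20).
Normal form (A,B,C) = (2*k + 8, 1, k**2 + k/2 - 10).
f must satisfy (2*k + 8)·f(k+1) − (1)·f(k) = k**2 + k/2 - 10.
d = 1 from the (1,0,2) case.
Coefficient equations give f(k) = (k - 4)/2.
Get s_k = R·t_k = 2**k*(k - 4)*factorial(k + 3) with R(k) = B(k−1)f(k)/C(k) = (k - 4)/(2*k**2 + k - 20).
Δs = 2**k*(2*k**2 + k - 20)*factorial(k + 3), as required.

s_k = 2^{k} \left(k - 4\right) \left(k + 3\right)!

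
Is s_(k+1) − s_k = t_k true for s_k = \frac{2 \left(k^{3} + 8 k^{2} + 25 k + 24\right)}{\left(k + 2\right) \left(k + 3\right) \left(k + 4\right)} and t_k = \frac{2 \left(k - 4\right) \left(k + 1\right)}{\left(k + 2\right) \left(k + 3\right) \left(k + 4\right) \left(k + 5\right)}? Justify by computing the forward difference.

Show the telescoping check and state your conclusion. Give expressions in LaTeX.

s_(k+1) = 2*(25*k + (k + 1)**3 + 8*(k + 1)**2 + 49)/((k + 3)*(k + 4)*(k + 5))
s_(k+1) − s_k = 2*(k**2 - 3*k - 4)/(k**4 + 14*k**3 + 71*k**2 + 154*k + 120)
(s_(k+1) − s_k) − t_k = 0

Valid: the claim telescopes to t_k.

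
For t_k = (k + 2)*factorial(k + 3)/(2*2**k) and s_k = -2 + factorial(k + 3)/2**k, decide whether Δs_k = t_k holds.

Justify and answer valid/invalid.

s_(k+1) = 2**(-k - 1)*factorial(k + 4) - 2
s_(k+1) − s_k = (k + 2)*factorial(k + 3)/(2*2**k)
(s_(k+1) − s_k) − t_k = 0

valid (s_(k+1) − s_k reduces to t_k)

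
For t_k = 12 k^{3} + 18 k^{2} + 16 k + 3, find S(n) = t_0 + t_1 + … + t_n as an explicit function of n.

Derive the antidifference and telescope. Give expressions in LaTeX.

S(n) = 3 n^{4} + 12 n^{3} + 20 n^{2} + 14 n + 3

r(k) = (12*k**3 + 54*k**2 + 88*k + 49)/(12*k**3 + 18*k**2 + 16*k + 3) after simplifying.
Take A(k)=1, B(k)=1, C(k)=k**3 + 3*k**2/2 + 4*k/3 + 1/4.
Set up (1)·f(k+1) − (1)·f(k) − (k**3 + 3*k**2/2 + 4*k/3 + 1/4) = 0.
From deg A=0, deg B=0, deg C=3: d=4.
Solve for f: f(k) = k*(3*k**3 + 2*k - 2)/12 (degree 4 ≤ 4).
Get s_k = R·t_k = k*(3*k**3 + 2*k - 2) with R(k) = B(k−1)f(k)/C(k) = k*(3*k**3 + 2*k - 2)/(12*k**3 + 18*k**2 + 16*k + 3).
Δs = 12*k**3 + 18*k**2 + 16*k + 3, as required.
Evaluate: s_(n+1) = 3*n**4 + 12*n**3 + 20*n**2 + 14*n + 3; subtract s_(0) = 0 ⇒ S(n) = 3*n**4 + 12*n**3 + 20*n**2 + 14*n + 3.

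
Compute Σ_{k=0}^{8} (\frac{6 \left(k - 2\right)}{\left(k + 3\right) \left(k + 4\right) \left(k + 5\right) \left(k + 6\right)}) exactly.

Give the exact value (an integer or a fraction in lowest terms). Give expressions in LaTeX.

Σ = -1/35

r(k) = (k - 1)*(k + 3)/((k - 2)*(k + 7)) after simplifying.
Factor: A=k + 3; B=k + 7; C=k - 2.
f must satisfy (k + 3)·f(k+1) − (k + 6)·f(k) = k - 2.
Degrees (1,1,1) ⇒ d ≤ 3.
A polynomial solution: f(k) = -k*(k**2 + 12*k + 227)/360.
Then R = B(k−1)f/C = -k*(k + 6)*(k**2 + 12*k + 227)/(360*(k - 2)), so s_k = R(k)·t_k = k*(-k**2 - 12*k - 227)/(60*(k + 3)*(k + 4)*(k + 5)).
s_(k+1) − s_k = 6*(k - 2)/(k**4 + 18*k**3 + 119*k**2 + 342*k + 360) = t_k.
Σ_(k=0)^(8) t_k = s_(9) − s_(0) = -1/35 − (0) = -1/35.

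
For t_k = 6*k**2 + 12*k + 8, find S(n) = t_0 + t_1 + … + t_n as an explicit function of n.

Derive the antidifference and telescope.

S(n) = 2*n**3 + 9*n**2 + 15*n + 8

Step 1: r(k) = (3*k**2 + 12*k + 13)/(3*k**2 + 6*k + 4).
Take A(k)=1, B(k)=1, C(k)=k**2 + 2*k + 4/3.
Key eq: (1)·f(k+1) = (1)·f(k) + (k**2 + 2*k + 4/3).
Bound: deg f ≤ 3.
A polynomial solution: f(k) = k*(2*k**2 + 3*k + 3)/6.
Get s_k = R·t_k = k*(2*k**2 + 3*k + 3) with R(k) = B(k−1)f(k)/C(k) = k*(2*k**2 + 3*k + 3)/(2*(3*k**2 + 6*k + 4)).
Check: Δs_k = 6*k**2 + 12*k + 8. ✓
Σ_(k=0)^n t_k = s_(n+1) − s_(0) = (2*n**3 + 9*n**2 + 15*n + 8) − (0), i.e. 2*n**3 + 9*n**2 + 15*n + 8.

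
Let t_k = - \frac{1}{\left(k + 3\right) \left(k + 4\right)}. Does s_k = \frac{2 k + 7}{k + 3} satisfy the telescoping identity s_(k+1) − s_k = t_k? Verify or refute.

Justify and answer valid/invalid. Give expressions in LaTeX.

Valid — Δs_k = t_k.

s_(k+1) = (2*k + 9)/(k + 4)
s_(k+1) − s_k = -1/(k**2 + 7*k + 12)
(s_(k+1) − s_k) − t_k = 0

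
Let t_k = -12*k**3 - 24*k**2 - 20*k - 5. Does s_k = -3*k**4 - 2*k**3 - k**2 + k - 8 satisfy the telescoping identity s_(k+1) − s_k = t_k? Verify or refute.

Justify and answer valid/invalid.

s_(k+1) = k - 3*(k + 1)**4 - 2*(k + 1)**3 - (k + 1)**2 - 7
s_(k+1) − s_k = -12*k**3 - 24*k**2 - 20*k - 5
(s_(k+1) − s_k) − t_k = 0

Valid — Δs_k = t_k.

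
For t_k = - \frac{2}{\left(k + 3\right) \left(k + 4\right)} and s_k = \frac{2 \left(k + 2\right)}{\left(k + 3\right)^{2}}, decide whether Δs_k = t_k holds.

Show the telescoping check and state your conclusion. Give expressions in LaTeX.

Invalid: residual \frac{2 \left(2 k + 7\right)}{k^{4} + 14 k^{3} + 73 k^{2} + 168 k + 144} ≠ 0.

s_(k+1) = 2*(k + 3)/(k + 4)**2
s_(k+1) − s_k = 2*(-(k + 2)*(k + 4)**2 + (k + 3)**3)/((k + 3)**2*(k + 4)**2)
(s_(k+1) − s_k) − t_k = 2*(2*k + 7)/(k**4 + 14*k**3 + 73*k**2 + 168*k + 144)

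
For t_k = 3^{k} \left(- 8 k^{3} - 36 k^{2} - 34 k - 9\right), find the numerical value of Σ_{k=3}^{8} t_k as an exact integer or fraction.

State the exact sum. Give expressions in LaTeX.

Σ = -57215646

The ratio is 3*(8*k**3 + 60*k**2 + 130*k + 87)/(8*k**3 + 36*k**2 + 34*k + 9).
Normal form (A,B,C) = (3, 1, k**3 + 9*k**2/2 + 17*k/4 + 9/8).
Need (3)·f(k+1) − (1)·f(k) = k**3 + 9*k**2/2 + 17*k/4 + 9/8.
deg f ≤ 3 (via 0,0,3).
Solving with deg f ≤ 3: f(k) = k*(2*k - 1)*(2*k + 1)/8.
Then R = B(k−1)f/C = k*(2*k - 1)/(4*k**2 + 16*k + 9), so s_k = R(k)·t_k = 3**k*k*(1 - 4*k**2).
Verify: 3**k*(-8*k**3 - 36*k**2 - 34*k - 9) matches t_k.
Σ_(k=3)^(8) t_k = s_(9) − s_(3) = -57218481 − (-2835) = -57215646.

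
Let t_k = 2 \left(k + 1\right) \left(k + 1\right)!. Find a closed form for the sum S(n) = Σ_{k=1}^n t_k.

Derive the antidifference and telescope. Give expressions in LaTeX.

S(n) = 2 \left(n + 2\right)! - 4

Compute t_(k+1)/t_k: get (k + 2)**2/(k + 1).
Gosper form: A/B · C(k+1)/C(k) with A=k + 2, B=1, C=k + 1.
f must satisfy (k + 2)·f(k+1) − (1)·f(k) = k + 1.
Degrees (1,0,1) ⇒ d ≤ 0.
A polynomial solution: f(k) = 1.
So s_k = (B(k−1)f/C)·t_k = (1/(k + 1))·t_k = 2*factorial(k + 1).
Verify: 2*(k + 1)*factorial(k + 1) matches t_k.
Σ_(k=1)^n t_k = s_(n+1) − s_(1) = (2*factorial(n + 2)) − (4), i.e. 2*factorial(n + 2) - 4.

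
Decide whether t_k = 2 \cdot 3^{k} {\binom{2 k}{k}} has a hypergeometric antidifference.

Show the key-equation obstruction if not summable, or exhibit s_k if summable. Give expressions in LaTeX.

No — t_k has no hypergeometric antidifference.

Step 1: r(k) = 6*(2*k + 1)/(k + 1).
Factor: A=12*k + 6; B=k + 1; C=1.
Key eq: (12*k + 6)·f(k+1) = (k)·f(k) + (1).
Bound: deg f ≤ -1.
Negative degree bound (-1): no f exists, t_k not Gosper-summable.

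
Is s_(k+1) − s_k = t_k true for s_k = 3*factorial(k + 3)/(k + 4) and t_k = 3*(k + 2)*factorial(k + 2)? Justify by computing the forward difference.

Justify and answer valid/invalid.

s_(k+1) = 3*factorial(k + 4)/(k + 5)
s_(k+1) − s_k = 3*(k**2 + 7*k + 11)*factorial(k + 3)/((k + 4)*(k + 5))
(s_(k+1) − s_k) − t_k = -3*(k**2 + 6*k + 7)*factorial(k + 2)/((k + 4)*(k + 5))

Invalid: residual -3*(k**2 + 6*k + 7)*factorial(k + 2)/((k + 4)*(k + 5)) ≠ 0.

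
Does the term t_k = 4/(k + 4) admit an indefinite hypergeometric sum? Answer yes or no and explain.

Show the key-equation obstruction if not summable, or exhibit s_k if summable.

t_(k+1)/t_k = (k + 4)/(k + 5).
Take A(k)=k + 4, B(k)=k + 5, C(k)=1.
f must satisfy (k + 4)·f(k+1) − (k + 4)·f(k) = 1.
d = 0 from the (1,1,0) case.
Put f(k) = c0: A·f(k+1) − B(k−1)·f(k) − C = -1; need -1 = 0 — inconsistent ⇒ no f, not summable.

No — the linear system for f has no solution.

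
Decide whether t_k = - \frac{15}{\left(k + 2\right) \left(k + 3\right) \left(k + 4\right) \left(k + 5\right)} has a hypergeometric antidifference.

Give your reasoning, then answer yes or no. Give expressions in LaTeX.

Yes. s_k = \frac{5 k \left(- k^{2} - 9 k - 26\right)}{24 \left(k + 2\right) \left(k + 3\right) \left(k + 4\right)}.

t_(k+1)/t_k = (k + 2)/(k + 6).
Factor: A=k + 2; B=k + 6; C=1.
Need (k + 2)·f(k+1) − (k + 5)·f(k) = 1.
deg f ≤ 3 (via 1,1,0).
Coefficient equations give f(k) = k*(k**2 + 9*k + 26)/72.
R(k) = B(k−1)·f(k)/C(k) = k*(k + 5)*(k**2 + 9*k + 26)/72; s_k = R·t_k = 5*k*(-k**2 - 9*k - 26)/(24*(k + 2)*(k + 3)*(k + 4)).
Δs = -15/(k**4 + 14*k**3 + 71*k**2 + 154*k + 120), as required.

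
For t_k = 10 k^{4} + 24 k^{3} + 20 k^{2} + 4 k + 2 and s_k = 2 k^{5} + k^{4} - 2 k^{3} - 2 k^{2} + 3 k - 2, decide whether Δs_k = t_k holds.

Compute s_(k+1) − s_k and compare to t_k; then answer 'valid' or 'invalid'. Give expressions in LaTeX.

Valid — Δs_k = t_k.

s_(k+1) = k*(2*k**4 + 11*k**3 + 22*k**2 + 18*k + 7)
s_(k+1) − s_k = 10*k**4 + 24*k**3 + 20*k**2 + 4*k + 2
(s_(k+1) − s_k) − t_k = 0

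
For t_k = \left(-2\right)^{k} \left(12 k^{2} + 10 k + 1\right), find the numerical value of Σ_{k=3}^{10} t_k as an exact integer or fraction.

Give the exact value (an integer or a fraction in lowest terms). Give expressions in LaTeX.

Σ = 943896

Compute t_(k+1)/t_k: get 2*(-12*k**2 - 34*k - 23)/(12*k**2 + 10*k + 1).
A = -2, B = 1, C = k**2 + 5*k/6 + 1/12.
f must satisfy (-2)·f(k+1) − (1)·f(k) = k**2 + 5*k/6 + 1/12.
From deg A=0, deg B=0, deg C=2: d=2.
Solving with deg f ≤ 2: f(k) = -(4*k**2 - 2*k - 1)/12.
So s_k = (B(k−1)f/C)·t_k = (-(4*k**2 - 2*k - 1)/(12*k**2 + 10*k + 1))·t_k = (-2)**k*(-4*k**2 + 2*k + 1).
Check: Δs_k = (-2)**k*(12*k**2 + 10*k + 1). ✓
Telescoping: Σ = s_(11) − s_(3) = 944128 − (232) = 943896.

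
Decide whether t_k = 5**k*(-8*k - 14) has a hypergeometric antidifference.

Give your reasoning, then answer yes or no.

Yes. s_k = 5**k*(-2*k - 1).

Step 1: r(k) = 5*(4*k + 11)/(4*k + 7).
Take A(k)=5, B(k)=1, C(k)=k + 7/4.
Set up (5)·f(k+1) − (1)·f(k) − (k + 7/4) = 0.
Degrees (0,0,1) ⇒ d ≤ 1.
Coefficient equations give f(k) = (2*k + 1)/8.
Get s_k = R·t_k = 5**k*(-2*k - 1) with R(k) = B(k−1)f(k)/C(k) = (2*k + 1)/(2*(4*k + 7)).
Verify: 5**k*(-8*k - 14) matches t_k.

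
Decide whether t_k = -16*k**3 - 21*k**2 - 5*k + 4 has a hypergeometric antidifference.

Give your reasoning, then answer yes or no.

Yes. s_k = k*(-4*k**3 + k**2 + 4*k + 3).

Compute t_(k+1)/t_k: get (16*k**3 + 69*k**2 + 95*k + 38)/(16*k**3 + 21*k**2 + 5*k - 4).
A = 1, B = 1, C = k**3 + 21*k**2/16 + 5*k/16 - 1/4.
Key eq: (1)·f(k+1) = (1)·f(k) + (k**3 + 21*k**2/16 + 5*k/16 - 1/4).
Bound: deg f ≤ 4.
Match coefficients ⇒ f(k) = k*(4*k**3 - k**2 - 4*k - 3)/16.
So s_k = (B(k−1)f/C)·t_k = (k*(4*k**3 - k**2 - 4*k - 3)/(16*k**3 + 21*k**2 + 5*k - 4))·t_k = k*(-4*k**3 + k**2 + 4*k + 3).
Δs = -16*k**3 - 21*k**2 - 5*k + 4, as required.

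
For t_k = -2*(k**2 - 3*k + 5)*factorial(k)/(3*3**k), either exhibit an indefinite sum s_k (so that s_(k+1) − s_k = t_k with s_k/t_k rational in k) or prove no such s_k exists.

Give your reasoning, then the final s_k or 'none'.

s_k = -2*(k - 2)*factorial(k)/3**k

Compute t_(k+1)/t_k: get (k**3 + 2*k + 3)/(3*(k**2 - 3*k + 5)).
Gosper form: A/B · C(k+1)/C(k) with A=k/3 + 1/3, B=1, C=k**2 - 3*k + 5.
Key eq: (k/3 + 1/3)·f(k+1) = (1)·f(k) + (k**2 - 3*k + 5).
d = 1 from the (1,0,2) case.
Match coefficients ⇒ f(k) = 3*(k - 2).
Certificate R = B(k−1)f/C = 3*(k - 2)/(k**2 - 3*k + 5) gives s_k = -2*(k - 2)*factorial(k)/3**k.
Verify: -2*(k**2 - 3*k + 5)*factorial(k)/(3*3**k) matches t_k.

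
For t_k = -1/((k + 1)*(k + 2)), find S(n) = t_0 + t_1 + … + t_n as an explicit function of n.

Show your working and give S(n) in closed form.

Ratio r(k) = (k + 1)/(k + 3).
A = k + 1, B = k + 3, C = 1.
Need (k + 1)·f(k+1) − (k + 2)·f(k) = 1.
deg f ≤ 1 (via 1,1,0).
A polynomial solution: f(k) = k.
Certificate R = B(k−1)f/C = k*(k + 2) gives s_k = -k/(k + 1).
Δs = -1/(k**2 + 3*k + 2), as required.
Evaluate: s_(n+1) = (-n - 1)/(n + 2); subtract s_(0) = 0 ⇒ S(n) = (-n - 1)/(n + 2).

S(n) = (-n - 1)/(n + 2)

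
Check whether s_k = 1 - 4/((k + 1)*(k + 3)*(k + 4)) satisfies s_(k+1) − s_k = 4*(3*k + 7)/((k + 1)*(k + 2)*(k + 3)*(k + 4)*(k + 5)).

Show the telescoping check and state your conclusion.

s_(k+1) = 1 - 4/((k + 2)*(k + 4)*(k + 5))
s_(k+1) − s_k = 4*(3*k + 7)/(k**5 + 15*k**4 + 85*k**3 + 225*k**2 + 274*k + 120)
(s_(k+1) − s_k) − t_k = 0

valid; difference matches t_k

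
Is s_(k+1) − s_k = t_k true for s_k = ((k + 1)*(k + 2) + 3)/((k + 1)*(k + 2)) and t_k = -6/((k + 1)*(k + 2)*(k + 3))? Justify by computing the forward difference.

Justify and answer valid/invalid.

Valid — Δs_k = t_k.

s_(k+1) = ((k + 2)*(k + 3) + 3)/((k + 2)*(k + 3))
s_(k+1) − s_k = -6/(k**3 + 6*k**2 + 11*k + 6)
(s_(k+1) − s_k) − t_k = 0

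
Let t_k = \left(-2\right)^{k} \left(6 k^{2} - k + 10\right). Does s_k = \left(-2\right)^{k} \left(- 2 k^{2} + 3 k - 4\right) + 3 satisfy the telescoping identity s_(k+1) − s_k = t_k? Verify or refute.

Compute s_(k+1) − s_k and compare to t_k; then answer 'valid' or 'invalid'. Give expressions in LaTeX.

s_(k+1) = (-2)**(k + 1)*(3*k - 2*(k + 1)**2 - 1) + 3
s_(k+1) − s_k = (-2)**k*(6*k**2 - k + 10)
(s_(k+1) − s_k) − t_k = 0

valid; difference matches t_k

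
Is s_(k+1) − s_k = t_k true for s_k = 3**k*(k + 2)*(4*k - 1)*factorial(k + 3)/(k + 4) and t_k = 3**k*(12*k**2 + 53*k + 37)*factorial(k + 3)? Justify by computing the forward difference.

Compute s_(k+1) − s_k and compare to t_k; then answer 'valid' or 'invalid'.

s_(k+1) = 3**(k + 1)*(k + 3)*(4*k + 3)*factorial(k + 4)/(k + 5)
s_(k+1) − s_k = 3**k*(12*k**4 + 137*k**3 + 552*k**2 + 903*k + 442)*factorial(k + 3)/((k + 4)*(k + 5))
(s_(k+1) − s_k) − t_k = -2*3**k*(12*k**3 + 101*k**2 + 245*k + 149)*factorial(k + 3)/((k + 4)*(k + 5))

Invalid: residual -2*3**k*(12*k**3 + 101*k**2 + 245*k + 149)*factorial(k + 3)/((k + 4)*(k + 5)) ≠ 0.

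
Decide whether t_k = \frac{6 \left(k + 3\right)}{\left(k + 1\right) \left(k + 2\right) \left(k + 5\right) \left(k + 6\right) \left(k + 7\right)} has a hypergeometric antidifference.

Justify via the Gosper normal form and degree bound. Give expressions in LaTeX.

Yes. s_k = \frac{k \left(k^{2} + 12 k + 41\right)}{15 \left(k^{3} + 12 k^{2} + 41 k + 30\right)}.

Step 1: r(k) = (k + 1)*(k + 4)*(k + 5)/((k + 3)**2*(k + 8)).
Gosper form: A/B · C(k+1)/C(k) with A=k + 1, B=k + 8, C=k**3 + 10*k**2 + 33*k + 36.
Set up (k + 1)·f(k+1) − (k + 7)·f(k) − (k**3 + 10*k**2 + 33*k + 36) = 0.
deg f ≤ 6 (via 1,1,3).
Coefficient equations give f(k) = k*(k + 2)*(k + 3)*(k + 4)*(k**2 + 12*k + 41)/90.
Certificate R = B(k−1)f/C = k*(k + 2)*(k + 7)*(k**2 + 12*k + 41)/(90*(k + 3)) gives s_k = k*(k**2 + 12*k + 41)/(15*(k**3 + 12*k**2 + 41*k + 30)).
Check: Δs_k = 6*(k + 3)/(k**5 + 21*k**4 + 163*k**3 + 567*k**2 + 844*k + 420). ✓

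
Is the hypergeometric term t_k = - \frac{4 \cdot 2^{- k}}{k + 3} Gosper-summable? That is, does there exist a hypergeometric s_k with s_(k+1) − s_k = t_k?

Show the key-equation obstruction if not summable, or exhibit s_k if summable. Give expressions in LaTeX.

No; the degree bound rules out any f.

The ratio is (k + 3)/(2*(k + 4)).
Gosper form: A/B · C(k+1)/C(k) with A=k/2 + 3/2, B=k + 4, C=1.
Key eq: (k/2 + 3/2)·f(k+1) = (k + 3)·f(k) + (1).
Degrees (1,1,0) ⇒ d ≤ -1.
Bound -1 < 0, so the key equation has no polynomial solution.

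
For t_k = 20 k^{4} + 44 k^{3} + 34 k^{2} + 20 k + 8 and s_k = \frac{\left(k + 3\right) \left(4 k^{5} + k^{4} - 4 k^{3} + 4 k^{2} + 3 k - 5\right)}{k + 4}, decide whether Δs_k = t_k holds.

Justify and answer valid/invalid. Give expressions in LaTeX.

s_(k+1) = (4*k**6 + 37*k**5 + 124*k**4 + 198*k**3 + 175*k**2 + 95*k + 12)/(k + 5)
s_(k+1) − s_k = (20*k**6 + 208*k**5 + 707*k**4 + 992*k**3 + 716*k**2 + 387*k + 123)/(k**2 + 9*k + 20)
(s_(k+1) − s_k) − t_k = (-16*k**5 - 123*k**4 - 214*k**3 - 152*k**2 - 85*k - 37)/(k**2 + 9*k + 20)

Invalid: residual \frac{- 16 k^{5} - 123 k^{4} - 214 k^{3} - 152 k^{2} - 85 k - 37}{k^{2} + 9 k + 20} ≠ 0.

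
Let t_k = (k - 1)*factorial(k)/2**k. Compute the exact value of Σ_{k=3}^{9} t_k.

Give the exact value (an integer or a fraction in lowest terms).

r(k) = k*(k + 1)/(2*(k - 1)) after simplifying.
Gosper form: A/B · C(k+1)/C(k) with A=k/2 + 1/2, B=1, C=k - 1.
Set up (k/2 + 1/2)·f(k+1) − (1)·f(k) − (k - 1) = 0.
deg f ≤ 0 (via 1,0,1).
Match coefficients ⇒ f(k) = 2.
R(k) = B(k−1)·f(k)/C(k) = 2/(k - 1); s_k = R·t_k = 2**(1 - k)*factorial(k).
Verify: (k - 1)*factorial(k)/2**k matches t_k.
Evaluate s at k=10 and k=3: 14175/2 and 3/2; difference 7086.

Σ = 7086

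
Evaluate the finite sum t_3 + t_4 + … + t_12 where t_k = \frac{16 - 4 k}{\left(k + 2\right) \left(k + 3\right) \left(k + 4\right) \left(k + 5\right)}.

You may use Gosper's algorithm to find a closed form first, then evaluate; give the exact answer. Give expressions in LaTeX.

r(k) = (k - 3)*(k + 2)/((k - 4)*(k + 6)) after simplifying.
A = k + 2, B = k + 6, C = k - 4.
Solve (k + 2)·f(k+1) − (k + 5)·f(k) = k - 4.
deg f ≤ 3 (via 1,1,1).
Coefficient equations give f(k) = -k*(k**2 + 9*k + 38)/24.
R(k) = B(k−1)·f(k)/C(k) = -k*(k + 5)*(k**2 + 9*k + 38)/(24*(k - 4)); s_k = R·t_k = k*(k**2 + 9*k + 38)/(6*(k + 2)*(k + 3)*(k + 4)).
s_(k+1) − s_k = 4*(4 - k)/(k**4 + 14*k**3 + 71*k**2 + 154*k + 120) = t_k.
Evaluate s at k=13 and k=3: 117/680 and 37/210; difference -59/14280.

Σ = -59/14280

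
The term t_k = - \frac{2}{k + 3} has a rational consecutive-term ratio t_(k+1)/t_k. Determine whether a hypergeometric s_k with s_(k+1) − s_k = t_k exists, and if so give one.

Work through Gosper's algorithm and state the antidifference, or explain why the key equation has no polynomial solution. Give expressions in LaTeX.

t_(k+1)/t_k = (k + 3)/(k + 4).
Take A(k)=k + 3, B(k)=k + 4, C(k)=1.
f must satisfy (k + 3)·f(k+1) − (k + 3)·f(k) = 1.
deg f ≤ 0 (via 1,1,0).
Generic f = c0 gives residual -1; -1 = 0 cannot hold, so t_k is not Gosper-summable.

none (Gosper's algorithm certifies no s_k)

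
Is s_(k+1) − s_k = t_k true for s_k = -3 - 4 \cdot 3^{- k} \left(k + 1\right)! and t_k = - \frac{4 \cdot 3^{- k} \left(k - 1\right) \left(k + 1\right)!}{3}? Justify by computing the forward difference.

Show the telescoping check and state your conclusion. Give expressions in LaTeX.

Valid — Δs_k = t_k.

s_(k+1) = -4*3**(-k - 1)*factorial(k + 2) - 3
s_(k+1) − s_k = -4*(k - 1)*factorial(k + 1)/(3*3**k)
(s_(k+1) − s_k) − t_k = 0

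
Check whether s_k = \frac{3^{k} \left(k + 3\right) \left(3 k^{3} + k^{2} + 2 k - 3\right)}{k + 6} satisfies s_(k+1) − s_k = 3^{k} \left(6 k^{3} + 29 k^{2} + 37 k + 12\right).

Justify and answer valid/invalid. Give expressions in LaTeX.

s_(k+1) = 3**(k + 1)*(k + 4)*(2*k + 3*(k + 1)**3 + (k + 1)**2 - 1)/(k + 7)
s_(k+1) − s_k = 3**k*(6*k**5 + 89*k**4 + 480*k**3 + 1081*k**2 + 1014*k + 279)/(k**2 + 13*k + 42)
(s_(k+1) − s_k) − t_k = 3**(k + 1)*(-6*k**4 - 62*k**3 - 210*k**2 - 232*k - 75)/(k**2 + 13*k + 42)

Invalid: residual \frac{3^{k + 1} \left(- 6 k^{4} - 62 k^{3} - 210 k^{2} - 232 k - 75\right)}{k^{2} + 13 k + 42} ≠ 0.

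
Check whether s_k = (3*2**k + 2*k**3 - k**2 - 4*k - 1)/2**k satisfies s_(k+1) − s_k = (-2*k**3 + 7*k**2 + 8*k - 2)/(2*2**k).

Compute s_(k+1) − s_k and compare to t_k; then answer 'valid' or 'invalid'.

Valid — Δs_k = t_k.

s_(k+1) = (6*2**k + 2*k**3 + 5*k**2 - 4)/(2*2**k)
s_(k+1) − s_k = (-2*k**3 + 7*k**2 + 8*k - 2)/(2*2**k)
(s_(k+1) − s_k) − t_k = 0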